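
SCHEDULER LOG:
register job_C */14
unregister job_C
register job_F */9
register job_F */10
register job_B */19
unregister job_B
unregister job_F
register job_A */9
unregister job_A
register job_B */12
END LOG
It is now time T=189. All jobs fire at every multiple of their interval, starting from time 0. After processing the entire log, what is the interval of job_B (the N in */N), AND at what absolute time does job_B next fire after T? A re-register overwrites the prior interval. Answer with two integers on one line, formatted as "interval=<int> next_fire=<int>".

Op 1: register job_C */14 -> active={job_C:*/14}
Op 2: unregister job_C -> active={}
Op 3: register job_F */9 -> active={job_F:*/9}
Op 4: register job_F */10 -> active={job_F:*/10}
Op 5: register job_B */19 -> active={job_B:*/19, job_F:*/10}
Op 6: unregister job_B -> active={job_F:*/10}
Op 7: unregister job_F -> active={}
Op 8: register job_A */9 -> active={job_A:*/9}
Op 9: unregister job_A -> active={}
Op 10: register job_B */12 -> active={job_B:*/12}
Final interval of job_B = 12
Next fire of job_B after T=189: (189//12+1)*12 = 192

Answer: interval=12 next_fire=192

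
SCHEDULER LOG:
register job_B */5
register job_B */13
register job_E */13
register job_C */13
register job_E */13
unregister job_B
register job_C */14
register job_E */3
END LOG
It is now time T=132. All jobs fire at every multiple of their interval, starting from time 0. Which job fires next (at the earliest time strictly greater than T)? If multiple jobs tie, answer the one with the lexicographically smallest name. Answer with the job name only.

Op 1: register job_B */5 -> active={job_B:*/5}
Op 2: register job_B */13 -> active={job_B:*/13}
Op 3: register job_E */13 -> active={job_B:*/13, job_E:*/13}
Op 4: register job_C */13 -> active={job_B:*/13, job_C:*/13, job_E:*/13}
Op 5: register job_E */13 -> active={job_B:*/13, job_C:*/13, job_E:*/13}
Op 6: unregister job_B -> active={job_C:*/13, job_E:*/13}
Op 7: register job_C */14 -> active={job_C:*/14, job_E:*/13}
Op 8: register job_E */3 -> active={job_C:*/14, job_E:*/3}
  job_C: interval 14, next fire after T=132 is 140
  job_E: interval 3, next fire after T=132 is 135
Earliest = 135, winner (lex tiebreak) = job_E

Answer: job_E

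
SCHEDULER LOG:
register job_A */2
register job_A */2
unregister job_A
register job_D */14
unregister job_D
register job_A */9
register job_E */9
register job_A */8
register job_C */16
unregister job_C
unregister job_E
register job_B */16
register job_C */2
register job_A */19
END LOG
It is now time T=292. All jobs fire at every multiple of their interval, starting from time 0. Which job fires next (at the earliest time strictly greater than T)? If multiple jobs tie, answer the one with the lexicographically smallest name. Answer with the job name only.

Answer: job_C

Derivation:
Op 1: register job_A */2 -> active={job_A:*/2}
Op 2: register job_A */2 -> active={job_A:*/2}
Op 3: unregister job_A -> active={}
Op 4: register job_D */14 -> active={job_D:*/14}
Op 5: unregister job_D -> active={}
Op 6: register job_A */9 -> active={job_A:*/9}
Op 7: register job_E */9 -> active={job_A:*/9, job_E:*/9}
Op 8: register job_A */8 -> active={job_A:*/8, job_E:*/9}
Op 9: register job_C */16 -> active={job_A:*/8, job_C:*/16, job_E:*/9}
Op 10: unregister job_C -> active={job_A:*/8, job_E:*/9}
Op 11: unregister job_E -> active={job_A:*/8}
Op 12: register job_B */16 -> active={job_A:*/8, job_B:*/16}
Op 13: register job_C */2 -> active={job_A:*/8, job_B:*/16, job_C:*/2}
Op 14: register job_A */19 -> active={job_A:*/19, job_B:*/16, job_C:*/2}
  job_A: interval 19, next fire after T=292 is 304
  job_B: interval 16, next fire after T=292 is 304
  job_C: interval 2, next fire after T=292 is 294
Earliest = 294, winner (lex tiebreak) = job_C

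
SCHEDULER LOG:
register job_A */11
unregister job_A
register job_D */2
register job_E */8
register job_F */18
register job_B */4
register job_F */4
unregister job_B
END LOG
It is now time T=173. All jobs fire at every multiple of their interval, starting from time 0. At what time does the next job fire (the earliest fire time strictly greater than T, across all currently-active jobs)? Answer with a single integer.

Op 1: register job_A */11 -> active={job_A:*/11}
Op 2: unregister job_A -> active={}
Op 3: register job_D */2 -> active={job_D:*/2}
Op 4: register job_E */8 -> active={job_D:*/2, job_E:*/8}
Op 5: register job_F */18 -> active={job_D:*/2, job_E:*/8, job_F:*/18}
Op 6: register job_B */4 -> active={job_B:*/4, job_D:*/2, job_E:*/8, job_F:*/18}
Op 7: register job_F */4 -> active={job_B:*/4, job_D:*/2, job_E:*/8, job_F:*/4}
Op 8: unregister job_B -> active={job_D:*/2, job_E:*/8, job_F:*/4}
  job_D: interval 2, next fire after T=173 is 174
  job_E: interval 8, next fire after T=173 is 176
  job_F: interval 4, next fire after T=173 is 176
Earliest fire time = 174 (job job_D)

Answer: 174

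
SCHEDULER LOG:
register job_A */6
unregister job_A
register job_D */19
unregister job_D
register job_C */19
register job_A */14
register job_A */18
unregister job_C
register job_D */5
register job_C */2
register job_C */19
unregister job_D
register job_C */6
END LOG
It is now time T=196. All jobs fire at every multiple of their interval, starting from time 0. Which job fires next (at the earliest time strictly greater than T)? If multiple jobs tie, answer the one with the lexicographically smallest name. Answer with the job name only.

Op 1: register job_A */6 -> active={job_A:*/6}
Op 2: unregister job_A -> active={}
Op 3: register job_D */19 -> active={job_D:*/19}
Op 4: unregister job_D -> active={}
Op 5: register job_C */19 -> active={job_C:*/19}
Op 6: register job_A */14 -> active={job_A:*/14, job_C:*/19}
Op 7: register job_A */18 -> active={job_A:*/18, job_C:*/19}
Op 8: unregister job_C -> active={job_A:*/18}
Op 9: register job_D */5 -> active={job_A:*/18, job_D:*/5}
Op 10: register job_C */2 -> active={job_A:*/18, job_C:*/2, job_D:*/5}
Op 11: register job_C */19 -> active={job_A:*/18, job_C:*/19, job_D:*/5}
Op 12: unregister job_D -> active={job_A:*/18, job_C:*/19}
Op 13: register job_C */6 -> active={job_A:*/18, job_C:*/6}
  job_A: interval 18, next fire after T=196 is 198
  job_C: interval 6, next fire after T=196 is 198
Earliest = 198, winner (lex tiebreak) = job_A

Answer: job_A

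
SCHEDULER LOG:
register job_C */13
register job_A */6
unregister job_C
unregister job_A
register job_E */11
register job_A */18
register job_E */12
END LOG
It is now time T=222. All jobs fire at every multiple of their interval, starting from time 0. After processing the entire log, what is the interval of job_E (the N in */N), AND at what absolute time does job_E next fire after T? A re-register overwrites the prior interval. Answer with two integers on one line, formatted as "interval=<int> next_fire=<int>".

Op 1: register job_C */13 -> active={job_C:*/13}
Op 2: register job_A */6 -> active={job_A:*/6, job_C:*/13}
Op 3: unregister job_C -> active={job_A:*/6}
Op 4: unregister job_A -> active={}
Op 5: register job_E */11 -> active={job_E:*/11}
Op 6: register job_A */18 -> active={job_A:*/18, job_E:*/11}
Op 7: register job_E */12 -> active={job_A:*/18, job_E:*/12}
Final interval of job_E = 12
Next fire of job_E after T=222: (222//12+1)*12 = 228

Answer: interval=12 next_fire=228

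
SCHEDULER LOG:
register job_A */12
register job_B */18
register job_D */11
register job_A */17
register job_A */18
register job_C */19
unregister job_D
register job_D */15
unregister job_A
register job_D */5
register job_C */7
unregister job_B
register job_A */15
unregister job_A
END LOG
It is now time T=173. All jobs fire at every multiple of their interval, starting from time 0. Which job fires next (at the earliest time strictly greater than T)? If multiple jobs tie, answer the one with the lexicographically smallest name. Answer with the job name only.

Answer: job_C

Derivation:
Op 1: register job_A */12 -> active={job_A:*/12}
Op 2: register job_B */18 -> active={job_A:*/12, job_B:*/18}
Op 3: register job_D */11 -> active={job_A:*/12, job_B:*/18, job_D:*/11}
Op 4: register job_A */17 -> active={job_A:*/17, job_B:*/18, job_D:*/11}
Op 5: register job_A */18 -> active={job_A:*/18, job_B:*/18, job_D:*/11}
Op 6: register job_C */19 -> active={job_A:*/18, job_B:*/18, job_C:*/19, job_D:*/11}
Op 7: unregister job_D -> active={job_A:*/18, job_B:*/18, job_C:*/19}
Op 8: register job_D */15 -> active={job_A:*/18, job_B:*/18, job_C:*/19, job_D:*/15}
Op 9: unregister job_A -> active={job_B:*/18, job_C:*/19, job_D:*/15}
Op 10: register job_D */5 -> active={job_B:*/18, job_C:*/19, job_D:*/5}
Op 11: register job_C */7 -> active={job_B:*/18, job_C:*/7, job_D:*/5}
Op 12: unregister job_B -> active={job_C:*/7, job_D:*/5}
Op 13: register job_A */15 -> active={job_A:*/15, job_C:*/7, job_D:*/5}
Op 14: unregister job_A -> active={job_C:*/7, job_D:*/5}
  job_C: interval 7, next fire after T=173 is 175
  job_D: interval 5, next fire after T=173 is 175
Earliest = 175, winner (lex tiebreak) = job_C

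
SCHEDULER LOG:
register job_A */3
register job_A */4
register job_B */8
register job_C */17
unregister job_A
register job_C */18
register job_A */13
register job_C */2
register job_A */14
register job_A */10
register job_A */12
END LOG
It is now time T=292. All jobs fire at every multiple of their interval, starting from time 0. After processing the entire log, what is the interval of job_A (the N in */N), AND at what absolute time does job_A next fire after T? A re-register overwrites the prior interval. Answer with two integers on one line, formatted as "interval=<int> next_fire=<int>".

Answer: interval=12 next_fire=300

Derivation:
Op 1: register job_A */3 -> active={job_A:*/3}
Op 2: register job_A */4 -> active={job_A:*/4}
Op 3: register job_B */8 -> active={job_A:*/4, job_B:*/8}
Op 4: register job_C */17 -> active={job_A:*/4, job_B:*/8, job_C:*/17}
Op 5: unregister job_A -> active={job_B:*/8, job_C:*/17}
Op 6: register job_C */18 -> active={job_B:*/8, job_C:*/18}
Op 7: register job_A */13 -> active={job_A:*/13, job_B:*/8, job_C:*/18}
Op 8: register job_C */2 -> active={job_A:*/13, job_B:*/8, job_C:*/2}
Op 9: register job_A */14 -> active={job_A:*/14, job_B:*/8, job_C:*/2}
Op 10: register job_A */10 -> active={job_A:*/10, job_B:*/8, job_C:*/2}
Op 11: register job_A */12 -> active={job_A:*/12, job_B:*/8, job_C:*/2}
Final interval of job_A = 12
Next fire of job_A after T=292: (292//12+1)*12 = 300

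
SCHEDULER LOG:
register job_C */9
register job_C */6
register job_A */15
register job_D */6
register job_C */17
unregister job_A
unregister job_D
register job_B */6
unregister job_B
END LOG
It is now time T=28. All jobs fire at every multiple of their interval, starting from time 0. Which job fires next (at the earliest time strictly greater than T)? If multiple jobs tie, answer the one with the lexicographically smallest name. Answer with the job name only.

Answer: job_C

Derivation:
Op 1: register job_C */9 -> active={job_C:*/9}
Op 2: register job_C */6 -> active={job_C:*/6}
Op 3: register job_A */15 -> active={job_A:*/15, job_C:*/6}
Op 4: register job_D */6 -> active={job_A:*/15, job_C:*/6, job_D:*/6}
Op 5: register job_C */17 -> active={job_A:*/15, job_C:*/17, job_D:*/6}
Op 6: unregister job_A -> active={job_C:*/17, job_D:*/6}
Op 7: unregister job_D -> active={job_C:*/17}
Op 8: register job_B */6 -> active={job_B:*/6, job_C:*/17}
Op 9: unregister job_B -> active={job_C:*/17}
  job_C: interval 17, next fire after T=28 is 34
Earliest = 34, winner (lex tiebreak) = job_C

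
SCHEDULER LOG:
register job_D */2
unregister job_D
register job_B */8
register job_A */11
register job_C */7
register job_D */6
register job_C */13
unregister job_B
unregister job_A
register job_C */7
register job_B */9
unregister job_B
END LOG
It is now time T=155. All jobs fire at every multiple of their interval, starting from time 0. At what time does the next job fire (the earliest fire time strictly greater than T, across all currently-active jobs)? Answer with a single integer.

Op 1: register job_D */2 -> active={job_D:*/2}
Op 2: unregister job_D -> active={}
Op 3: register job_B */8 -> active={job_B:*/8}
Op 4: register job_A */11 -> active={job_A:*/11, job_B:*/8}
Op 5: register job_C */7 -> active={job_A:*/11, job_B:*/8, job_C:*/7}
Op 6: register job_D */6 -> active={job_A:*/11, job_B:*/8, job_C:*/7, job_D:*/6}
Op 7: register job_C */13 -> active={job_A:*/11, job_B:*/8, job_C:*/13, job_D:*/6}
Op 8: unregister job_B -> active={job_A:*/11, job_C:*/13, job_D:*/6}
Op 9: unregister job_A -> active={job_C:*/13, job_D:*/6}
Op 10: register job_C */7 -> active={job_C:*/7, job_D:*/6}
Op 11: register job_B */9 -> active={job_B:*/9, job_C:*/7, job_D:*/6}
Op 12: unregister job_B -> active={job_C:*/7, job_D:*/6}
  job_C: interval 7, next fire after T=155 is 161
  job_D: interval 6, next fire after T=155 is 156
Earliest fire time = 156 (job job_D)

Answer: 156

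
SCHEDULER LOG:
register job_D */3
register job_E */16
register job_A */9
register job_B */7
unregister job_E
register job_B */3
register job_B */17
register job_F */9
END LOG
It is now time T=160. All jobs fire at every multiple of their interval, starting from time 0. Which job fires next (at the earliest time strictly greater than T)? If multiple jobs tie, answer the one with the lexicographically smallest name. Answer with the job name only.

Answer: job_A

Derivation:
Op 1: register job_D */3 -> active={job_D:*/3}
Op 2: register job_E */16 -> active={job_D:*/3, job_E:*/16}
Op 3: register job_A */9 -> active={job_A:*/9, job_D:*/3, job_E:*/16}
Op 4: register job_B */7 -> active={job_A:*/9, job_B:*/7, job_D:*/3, job_E:*/16}
Op 5: unregister job_E -> active={job_A:*/9, job_B:*/7, job_D:*/3}
Op 6: register job_B */3 -> active={job_A:*/9, job_B:*/3, job_D:*/3}
Op 7: register job_B */17 -> active={job_A:*/9, job_B:*/17, job_D:*/3}
Op 8: register job_F */9 -> active={job_A:*/9, job_B:*/17, job_D:*/3, job_F:*/9}
  job_A: interval 9, next fire after T=160 is 162
  job_B: interval 17, next fire after T=160 is 170
  job_D: interval 3, next fire after T=160 is 162
  job_F: interval 9, next fire after T=160 is 162
Earliest = 162, winner (lex tiebreak) = job_A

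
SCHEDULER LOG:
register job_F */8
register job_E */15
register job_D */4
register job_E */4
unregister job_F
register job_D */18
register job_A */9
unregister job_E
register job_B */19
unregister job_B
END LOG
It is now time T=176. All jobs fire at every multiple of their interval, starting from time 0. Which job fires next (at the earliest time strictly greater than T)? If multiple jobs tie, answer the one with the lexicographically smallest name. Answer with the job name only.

Op 1: register job_F */8 -> active={job_F:*/8}
Op 2: register job_E */15 -> active={job_E:*/15, job_F:*/8}
Op 3: register job_D */4 -> active={job_D:*/4, job_E:*/15, job_F:*/8}
Op 4: register job_E */4 -> active={job_D:*/4, job_E:*/4, job_F:*/8}
Op 5: unregister job_F -> active={job_D:*/4, job_E:*/4}
Op 6: register job_D */18 -> active={job_D:*/18, job_E:*/4}
Op 7: register job_A */9 -> active={job_A:*/9, job_D:*/18, job_E:*/4}
Op 8: unregister job_E -> active={job_A:*/9, job_D:*/18}
Op 9: register job_B */19 -> active={job_A:*/9, job_B:*/19, job_D:*/18}
Op 10: unregister job_B -> active={job_A:*/9, job_D:*/18}
  job_A: interval 9, next fire after T=176 is 180
  job_D: interval 18, next fire after T=176 is 180
Earliest = 180, winner (lex tiebreak) = job_A

Answer: job_A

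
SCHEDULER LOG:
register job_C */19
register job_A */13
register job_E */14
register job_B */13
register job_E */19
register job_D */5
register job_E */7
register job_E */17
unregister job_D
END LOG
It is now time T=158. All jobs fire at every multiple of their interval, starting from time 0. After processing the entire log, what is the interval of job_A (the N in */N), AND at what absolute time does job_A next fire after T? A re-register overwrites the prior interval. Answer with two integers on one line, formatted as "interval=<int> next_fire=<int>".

Op 1: register job_C */19 -> active={job_C:*/19}
Op 2: register job_A */13 -> active={job_A:*/13, job_C:*/19}
Op 3: register job_E */14 -> active={job_A:*/13, job_C:*/19, job_E:*/14}
Op 4: register job_B */13 -> active={job_A:*/13, job_B:*/13, job_C:*/19, job_E:*/14}
Op 5: register job_E */19 -> active={job_A:*/13, job_B:*/13, job_C:*/19, job_E:*/19}
Op 6: register job_D */5 -> active={job_A:*/13, job_B:*/13, job_C:*/19, job_D:*/5, job_E:*/19}
Op 7: register job_E */7 -> active={job_A:*/13, job_B:*/13, job_C:*/19, job_D:*/5, job_E:*/7}
Op 8: register job_E */17 -> active={job_A:*/13, job_B:*/13, job_C:*/19, job_D:*/5, job_E:*/17}
Op 9: unregister job_D -> active={job_A:*/13, job_B:*/13, job_C:*/19, job_E:*/17}
Final interval of job_A = 13
Next fire of job_A after T=158: (158//13+1)*13 = 169

Answer: interval=13 next_fire=169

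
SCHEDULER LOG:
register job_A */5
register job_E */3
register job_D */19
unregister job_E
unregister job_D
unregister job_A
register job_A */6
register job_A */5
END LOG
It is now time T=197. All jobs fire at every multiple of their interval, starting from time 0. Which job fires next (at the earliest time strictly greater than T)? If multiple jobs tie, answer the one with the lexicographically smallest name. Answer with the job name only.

Op 1: register job_A */5 -> active={job_A:*/5}
Op 2: register job_E */3 -> active={job_A:*/5, job_E:*/3}
Op 3: register job_D */19 -> active={job_A:*/5, job_D:*/19, job_E:*/3}
Op 4: unregister job_E -> active={job_A:*/5, job_D:*/19}
Op 5: unregister job_D -> active={job_A:*/5}
Op 6: unregister job_A -> active={}
Op 7: register job_A */6 -> active={job_A:*/6}
Op 8: register job_A */5 -> active={job_A:*/5}
  job_A: interval 5, next fire after T=197 is 200
Earliest = 200, winner (lex tiebreak) = job_A

Answer: job_A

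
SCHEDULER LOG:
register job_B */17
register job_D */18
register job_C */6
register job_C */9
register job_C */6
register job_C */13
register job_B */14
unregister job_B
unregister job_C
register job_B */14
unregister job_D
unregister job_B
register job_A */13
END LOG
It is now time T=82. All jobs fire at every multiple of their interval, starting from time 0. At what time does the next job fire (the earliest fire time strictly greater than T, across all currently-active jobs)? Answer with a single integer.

Answer: 91

Derivation:
Op 1: register job_B */17 -> active={job_B:*/17}
Op 2: register job_D */18 -> active={job_B:*/17, job_D:*/18}
Op 3: register job_C */6 -> active={job_B:*/17, job_C:*/6, job_D:*/18}
Op 4: register job_C */9 -> active={job_B:*/17, job_C:*/9, job_D:*/18}
Op 5: register job_C */6 -> active={job_B:*/17, job_C:*/6, job_D:*/18}
Op 6: register job_C */13 -> active={job_B:*/17, job_C:*/13, job_D:*/18}
Op 7: register job_B */14 -> active={job_B:*/14, job_C:*/13, job_D:*/18}
Op 8: unregister job_B -> active={job_C:*/13, job_D:*/18}
Op 9: unregister job_C -> active={job_D:*/18}
Op 10: register job_B */14 -> active={job_B:*/14, job_D:*/18}
Op 11: unregister job_D -> active={job_B:*/14}
Op 12: unregister job_B -> active={}
Op 13: register job_A */13 -> active={job_A:*/13}
  job_A: interval 13, next fire after T=82 is 91
Earliest fire time = 91 (job job_A)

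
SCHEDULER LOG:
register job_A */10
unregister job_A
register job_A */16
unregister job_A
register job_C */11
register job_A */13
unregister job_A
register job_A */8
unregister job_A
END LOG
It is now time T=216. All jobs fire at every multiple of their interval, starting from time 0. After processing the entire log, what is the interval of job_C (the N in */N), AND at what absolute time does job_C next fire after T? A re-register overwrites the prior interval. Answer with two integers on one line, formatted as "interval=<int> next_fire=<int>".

Op 1: register job_A */10 -> active={job_A:*/10}
Op 2: unregister job_A -> active={}
Op 3: register job_A */16 -> active={job_A:*/16}
Op 4: unregister job_A -> active={}
Op 5: register job_C */11 -> active={job_C:*/11}
Op 6: register job_A */13 -> active={job_A:*/13, job_C:*/11}
Op 7: unregister job_A -> active={job_C:*/11}
Op 8: register job_A */8 -> active={job_A:*/8, job_C:*/11}
Op 9: unregister job_A -> active={job_C:*/11}
Final interval of job_C = 11
Next fire of job_C after T=216: (216//11+1)*11 = 220

Answer: interval=11 next_fire=220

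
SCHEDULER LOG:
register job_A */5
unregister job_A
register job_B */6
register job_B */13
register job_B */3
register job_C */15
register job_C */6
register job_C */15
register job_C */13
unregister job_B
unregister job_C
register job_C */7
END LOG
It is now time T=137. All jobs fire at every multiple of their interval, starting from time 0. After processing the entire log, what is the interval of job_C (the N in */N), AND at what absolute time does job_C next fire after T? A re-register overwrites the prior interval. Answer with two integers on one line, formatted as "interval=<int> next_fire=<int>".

Op 1: register job_A */5 -> active={job_A:*/5}
Op 2: unregister job_A -> active={}
Op 3: register job_B */6 -> active={job_B:*/6}
Op 4: register job_B */13 -> active={job_B:*/13}
Op 5: register job_B */3 -> active={job_B:*/3}
Op 6: register job_C */15 -> active={job_B:*/3, job_C:*/15}
Op 7: register job_C */6 -> active={job_B:*/3, job_C:*/6}
Op 8: register job_C */15 -> active={job_B:*/3, job_C:*/15}
Op 9: register job_C */13 -> active={job_B:*/3, job_C:*/13}
Op 10: unregister job_B -> active={job_C:*/13}
Op 11: unregister job_C -> active={}
Op 12: register job_C */7 -> active={job_C:*/7}
Final interval of job_C = 7
Next fire of job_C after T=137: (137//7+1)*7 = 140

Answer: interval=7 next_fire=140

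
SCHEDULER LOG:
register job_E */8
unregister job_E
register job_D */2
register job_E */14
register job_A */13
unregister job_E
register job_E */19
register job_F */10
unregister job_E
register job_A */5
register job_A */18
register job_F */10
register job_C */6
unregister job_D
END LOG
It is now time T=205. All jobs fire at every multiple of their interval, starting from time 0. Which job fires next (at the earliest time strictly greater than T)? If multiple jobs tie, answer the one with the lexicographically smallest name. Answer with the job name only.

Op 1: register job_E */8 -> active={job_E:*/8}
Op 2: unregister job_E -> active={}
Op 3: register job_D */2 -> active={job_D:*/2}
Op 4: register job_E */14 -> active={job_D:*/2, job_E:*/14}
Op 5: register job_A */13 -> active={job_A:*/13, job_D:*/2, job_E:*/14}
Op 6: unregister job_E -> active={job_A:*/13, job_D:*/2}
Op 7: register job_E */19 -> active={job_A:*/13, job_D:*/2, job_E:*/19}
Op 8: register job_F */10 -> active={job_A:*/13, job_D:*/2, job_E:*/19, job_F:*/10}
Op 9: unregister job_E -> active={job_A:*/13, job_D:*/2, job_F:*/10}
Op 10: register job_A */5 -> active={job_A:*/5, job_D:*/2, job_F:*/10}
Op 11: register job_A */18 -> active={job_A:*/18, job_D:*/2, job_F:*/10}
Op 12: register job_F */10 -> active={job_A:*/18, job_D:*/2, job_F:*/10}
Op 13: register job_C */6 -> active={job_A:*/18, job_C:*/6, job_D:*/2, job_F:*/10}
Op 14: unregister job_D -> active={job_A:*/18, job_C:*/6, job_F:*/10}
  job_A: interval 18, next fire after T=205 is 216
  job_C: interval 6, next fire after T=205 is 210
  job_F: interval 10, next fire after T=205 is 210
Earliest = 210, winner (lex tiebreak) = job_C

Answer: job_C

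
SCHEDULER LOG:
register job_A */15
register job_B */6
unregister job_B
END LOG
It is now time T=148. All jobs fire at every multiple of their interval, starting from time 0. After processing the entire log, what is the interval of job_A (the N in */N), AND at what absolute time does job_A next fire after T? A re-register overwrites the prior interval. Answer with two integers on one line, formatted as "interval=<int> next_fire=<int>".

Op 1: register job_A */15 -> active={job_A:*/15}
Op 2: register job_B */6 -> active={job_A:*/15, job_B:*/6}
Op 3: unregister job_B -> active={job_A:*/15}
Final interval of job_A = 15
Next fire of job_A after T=148: (148//15+1)*15 = 150

Answer: interval=15 next_fire=150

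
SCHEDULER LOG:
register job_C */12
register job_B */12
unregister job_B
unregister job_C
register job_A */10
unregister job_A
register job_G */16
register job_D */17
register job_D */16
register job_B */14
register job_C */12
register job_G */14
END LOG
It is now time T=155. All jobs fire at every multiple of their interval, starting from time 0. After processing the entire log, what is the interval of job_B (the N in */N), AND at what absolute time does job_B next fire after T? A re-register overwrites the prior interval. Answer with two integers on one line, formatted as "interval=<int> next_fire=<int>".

Op 1: register job_C */12 -> active={job_C:*/12}
Op 2: register job_B */12 -> active={job_B:*/12, job_C:*/12}
Op 3: unregister job_B -> active={job_C:*/12}
Op 4: unregister job_C -> active={}
Op 5: register job_A */10 -> active={job_A:*/10}
Op 6: unregister job_A -> active={}
Op 7: register job_G */16 -> active={job_G:*/16}
Op 8: register job_D */17 -> active={job_D:*/17, job_G:*/16}
Op 9: register job_D */16 -> active={job_D:*/16, job_G:*/16}
Op 10: register job_B */14 -> active={job_B:*/14, job_D:*/16, job_G:*/16}
Op 11: register job_C */12 -> active={job_B:*/14, job_C:*/12, job_D:*/16, job_G:*/16}
Op 12: register job_G */14 -> active={job_B:*/14, job_C:*/12, job_D:*/16, job_G:*/14}
Final interval of job_B = 14
Next fire of job_B after T=155: (155//14+1)*14 = 168

Answer: interval=14 next_fire=168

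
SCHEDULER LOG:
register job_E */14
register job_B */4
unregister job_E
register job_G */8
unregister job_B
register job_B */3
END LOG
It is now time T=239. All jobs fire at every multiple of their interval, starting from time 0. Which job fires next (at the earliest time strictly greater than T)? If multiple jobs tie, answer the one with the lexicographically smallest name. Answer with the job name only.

Op 1: register job_E */14 -> active={job_E:*/14}
Op 2: register job_B */4 -> active={job_B:*/4, job_E:*/14}
Op 3: unregister job_E -> active={job_B:*/4}
Op 4: register job_G */8 -> active={job_B:*/4, job_G:*/8}
Op 5: unregister job_B -> active={job_G:*/8}
Op 6: register job_B */3 -> active={job_B:*/3, job_G:*/8}
  job_B: interval 3, next fire after T=239 is 240
  job_G: interval 8, next fire after T=239 is 240
Earliest = 240, winner (lex tiebreak) = job_B

Answer: job_B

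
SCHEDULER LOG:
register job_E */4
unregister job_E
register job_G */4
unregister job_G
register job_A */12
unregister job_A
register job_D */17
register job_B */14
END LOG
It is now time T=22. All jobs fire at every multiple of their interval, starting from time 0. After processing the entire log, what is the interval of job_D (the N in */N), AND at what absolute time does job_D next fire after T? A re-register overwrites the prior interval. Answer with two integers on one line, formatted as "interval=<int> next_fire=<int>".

Answer: interval=17 next_fire=34

Derivation:
Op 1: register job_E */4 -> active={job_E:*/4}
Op 2: unregister job_E -> active={}
Op 3: register job_G */4 -> active={job_G:*/4}
Op 4: unregister job_G -> active={}
Op 5: register job_A */12 -> active={job_A:*/12}
Op 6: unregister job_A -> active={}
Op 7: register job_D */17 -> active={job_D:*/17}
Op 8: register job_B */14 -> active={job_B:*/14, job_D:*/17}
Final interval of job_D = 17
Next fire of job_D after T=22: (22//17+1)*17 = 34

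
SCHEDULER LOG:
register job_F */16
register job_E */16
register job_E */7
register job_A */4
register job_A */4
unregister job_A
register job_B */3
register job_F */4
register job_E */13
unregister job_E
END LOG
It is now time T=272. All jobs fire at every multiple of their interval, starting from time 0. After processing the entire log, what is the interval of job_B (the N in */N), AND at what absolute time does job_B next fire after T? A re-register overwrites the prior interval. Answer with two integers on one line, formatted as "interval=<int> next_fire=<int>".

Answer: interval=3 next_fire=273

Derivation:
Op 1: register job_F */16 -> active={job_F:*/16}
Op 2: register job_E */16 -> active={job_E:*/16, job_F:*/16}
Op 3: register job_E */7 -> active={job_E:*/7, job_F:*/16}
Op 4: register job_A */4 -> active={job_A:*/4, job_E:*/7, job_F:*/16}
Op 5: register job_A */4 -> active={job_A:*/4, job_E:*/7, job_F:*/16}
Op 6: unregister job_A -> active={job_E:*/7, job_F:*/16}
Op 7: register job_B */3 -> active={job_B:*/3, job_E:*/7, job_F:*/16}
Op 8: register job_F */4 -> active={job_B:*/3, job_E:*/7, job_F:*/4}
Op 9: register job_E */13 -> active={job_B:*/3, job_E:*/13, job_F:*/4}
Op 10: unregister job_E -> active={job_B:*/3, job_F:*/4}
Final interval of job_B = 3
Next fire of job_B after T=272: (272//3+1)*3 = 273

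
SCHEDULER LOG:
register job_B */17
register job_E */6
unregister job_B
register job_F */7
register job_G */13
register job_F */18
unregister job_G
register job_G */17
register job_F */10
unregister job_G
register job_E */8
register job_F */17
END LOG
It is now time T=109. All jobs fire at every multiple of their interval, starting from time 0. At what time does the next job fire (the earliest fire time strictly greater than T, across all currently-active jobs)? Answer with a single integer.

Answer: 112

Derivation:
Op 1: register job_B */17 -> active={job_B:*/17}
Op 2: register job_E */6 -> active={job_B:*/17, job_E:*/6}
Op 3: unregister job_B -> active={job_E:*/6}
Op 4: register job_F */7 -> active={job_E:*/6, job_F:*/7}
Op 5: register job_G */13 -> active={job_E:*/6, job_F:*/7, job_G:*/13}
Op 6: register job_F */18 -> active={job_E:*/6, job_F:*/18, job_G:*/13}
Op 7: unregister job_G -> active={job_E:*/6, job_F:*/18}
Op 8: register job_G */17 -> active={job_E:*/6, job_F:*/18, job_G:*/17}
Op 9: register job_F */10 -> active={job_E:*/6, job_F:*/10, job_G:*/17}
Op 10: unregister job_G -> active={job_E:*/6, job_F:*/10}
Op 11: register job_E */8 -> active={job_E:*/8, job_F:*/10}
Op 12: register job_F */17 -> active={job_E:*/8, job_F:*/17}
  job_E: interval 8, next fire after T=109 is 112
  job_F: interval 17, next fire after T=109 is 119
Earliest fire time = 112 (job job_E)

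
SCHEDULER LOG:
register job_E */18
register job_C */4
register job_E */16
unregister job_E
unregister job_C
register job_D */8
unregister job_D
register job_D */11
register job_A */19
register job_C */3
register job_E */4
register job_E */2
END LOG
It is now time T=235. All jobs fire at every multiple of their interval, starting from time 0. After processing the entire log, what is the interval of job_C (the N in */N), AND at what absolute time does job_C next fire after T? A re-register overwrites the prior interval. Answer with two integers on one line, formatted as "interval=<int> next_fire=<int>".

Op 1: register job_E */18 -> active={job_E:*/18}
Op 2: register job_C */4 -> active={job_C:*/4, job_E:*/18}
Op 3: register job_E */16 -> active={job_C:*/4, job_E:*/16}
Op 4: unregister job_E -> active={job_C:*/4}
Op 5: unregister job_C -> active={}
Op 6: register job_D */8 -> active={job_D:*/8}
Op 7: unregister job_D -> active={}
Op 8: register job_D */11 -> active={job_D:*/11}
Op 9: register job_A */19 -> active={job_A:*/19, job_D:*/11}
Op 10: register job_C */3 -> active={job_A:*/19, job_C:*/3, job_D:*/11}
Op 11: register job_E */4 -> active={job_A:*/19, job_C:*/3, job_D:*/11, job_E:*/4}
Op 12: register job_E */2 -> active={job_A:*/19, job_C:*/3, job_D:*/11, job_E:*/2}
Final interval of job_C = 3
Next fire of job_C after T=235: (235//3+1)*3 = 237

Answer: interval=3 next_fire=237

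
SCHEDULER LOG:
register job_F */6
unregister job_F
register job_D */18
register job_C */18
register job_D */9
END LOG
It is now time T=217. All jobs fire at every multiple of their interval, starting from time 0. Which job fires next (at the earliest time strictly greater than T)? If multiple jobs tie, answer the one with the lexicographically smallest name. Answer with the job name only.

Op 1: register job_F */6 -> active={job_F:*/6}
Op 2: unregister job_F -> active={}
Op 3: register job_D */18 -> active={job_D:*/18}
Op 4: register job_C */18 -> active={job_C:*/18, job_D:*/18}
Op 5: register job_D */9 -> active={job_C:*/18, job_D:*/9}
  job_C: interval 18, next fire after T=217 is 234
  job_D: interval 9, next fire after T=217 is 225
Earliest = 225, winner (lex tiebreak) = job_D

Answer: job_D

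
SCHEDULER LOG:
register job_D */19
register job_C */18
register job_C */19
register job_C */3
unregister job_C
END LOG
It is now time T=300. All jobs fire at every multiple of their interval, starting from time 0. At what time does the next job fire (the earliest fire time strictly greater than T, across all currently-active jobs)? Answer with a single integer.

Op 1: register job_D */19 -> active={job_D:*/19}
Op 2: register job_C */18 -> active={job_C:*/18, job_D:*/19}
Op 3: register job_C */19 -> active={job_C:*/19, job_D:*/19}
Op 4: register job_C */3 -> active={job_C:*/3, job_D:*/19}
Op 5: unregister job_C -> active={job_D:*/19}
  job_D: interval 19, next fire after T=300 is 304
Earliest fire time = 304 (job job_D)

Answer: 304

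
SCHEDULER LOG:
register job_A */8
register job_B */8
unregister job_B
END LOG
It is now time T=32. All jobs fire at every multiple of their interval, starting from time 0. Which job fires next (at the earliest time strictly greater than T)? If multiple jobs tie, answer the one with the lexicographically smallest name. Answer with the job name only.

Op 1: register job_A */8 -> active={job_A:*/8}
Op 2: register job_B */8 -> active={job_A:*/8, job_B:*/8}
Op 3: unregister job_B -> active={job_A:*/8}
  job_A: interval 8, next fire after T=32 is 40
Earliest = 40, winner (lex tiebreak) = job_A

Answer: job_A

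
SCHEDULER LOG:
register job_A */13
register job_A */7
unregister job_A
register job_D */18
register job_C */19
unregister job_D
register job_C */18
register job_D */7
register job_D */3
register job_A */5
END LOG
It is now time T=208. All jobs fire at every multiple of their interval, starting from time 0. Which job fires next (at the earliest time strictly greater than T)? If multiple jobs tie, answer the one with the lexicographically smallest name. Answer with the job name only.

Op 1: register job_A */13 -> active={job_A:*/13}
Op 2: register job_A */7 -> active={job_A:*/7}
Op 3: unregister job_A -> active={}
Op 4: register job_D */18 -> active={job_D:*/18}
Op 5: register job_C */19 -> active={job_C:*/19, job_D:*/18}
Op 6: unregister job_D -> active={job_C:*/19}
Op 7: register job_C */18 -> active={job_C:*/18}
Op 8: register job_D */7 -> active={job_C:*/18, job_D:*/7}
Op 9: register job_D */3 -> active={job_C:*/18, job_D:*/3}
Op 10: register job_A */5 -> active={job_A:*/5, job_C:*/18, job_D:*/3}
  job_A: interval 5, next fire after T=208 is 210
  job_C: interval 18, next fire after T=208 is 216
  job_D: interval 3, next fire after T=208 is 210
Earliest = 210, winner (lex tiebreak) = job_A

Answer: job_A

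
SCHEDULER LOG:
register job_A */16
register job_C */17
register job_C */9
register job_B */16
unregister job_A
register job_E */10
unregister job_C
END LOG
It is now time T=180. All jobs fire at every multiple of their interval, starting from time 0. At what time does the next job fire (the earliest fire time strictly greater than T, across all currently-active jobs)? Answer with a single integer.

Answer: 190

Derivation:
Op 1: register job_A */16 -> active={job_A:*/16}
Op 2: register job_C */17 -> active={job_A:*/16, job_C:*/17}
Op 3: register job_C */9 -> active={job_A:*/16, job_C:*/9}
Op 4: register job_B */16 -> active={job_A:*/16, job_B:*/16, job_C:*/9}
Op 5: unregister job_A -> active={job_B:*/16, job_C:*/9}
Op 6: register job_E */10 -> active={job_B:*/16, job_C:*/9, job_E:*/10}
Op 7: unregister job_C -> active={job_B:*/16, job_E:*/10}
  job_B: interval 16, next fire after T=180 is 192
  job_E: interval 10, next fire after T=180 is 190
Earliest fire time = 190 (job job_E)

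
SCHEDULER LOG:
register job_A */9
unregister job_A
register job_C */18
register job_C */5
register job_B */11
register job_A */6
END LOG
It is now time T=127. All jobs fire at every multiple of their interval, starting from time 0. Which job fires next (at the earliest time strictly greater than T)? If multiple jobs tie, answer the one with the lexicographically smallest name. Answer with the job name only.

Answer: job_C

Derivation:
Op 1: register job_A */9 -> active={job_A:*/9}
Op 2: unregister job_A -> active={}
Op 3: register job_C */18 -> active={job_C:*/18}
Op 4: register job_C */5 -> active={job_C:*/5}
Op 5: register job_B */11 -> active={job_B:*/11, job_C:*/5}
Op 6: register job_A */6 -> active={job_A:*/6, job_B:*/11, job_C:*/5}
  job_A: interval 6, next fire after T=127 is 132
  job_B: interval 11, next fire after T=127 is 132
  job_C: interval 5, next fire after T=127 is 130
Earliest = 130, winner (lex tiebreak) = job_C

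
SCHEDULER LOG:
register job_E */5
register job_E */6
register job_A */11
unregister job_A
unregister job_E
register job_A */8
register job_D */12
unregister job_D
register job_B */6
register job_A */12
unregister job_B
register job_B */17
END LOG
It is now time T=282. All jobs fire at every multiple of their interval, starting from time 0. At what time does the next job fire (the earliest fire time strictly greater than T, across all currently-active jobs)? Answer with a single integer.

Op 1: register job_E */5 -> active={job_E:*/5}
Op 2: register job_E */6 -> active={job_E:*/6}
Op 3: register job_A */11 -> active={job_A:*/11, job_E:*/6}
Op 4: unregister job_A -> active={job_E:*/6}
Op 5: unregister job_E -> active={}
Op 6: register job_A */8 -> active={job_A:*/8}
Op 7: register job_D */12 -> active={job_A:*/8, job_D:*/12}
Op 8: unregister job_D -> active={job_A:*/8}
Op 9: register job_B */6 -> active={job_A:*/8, job_B:*/6}
Op 10: register job_A */12 -> active={job_A:*/12, job_B:*/6}
Op 11: unregister job_B -> active={job_A:*/12}
Op 12: register job_B */17 -> active={job_A:*/12, job_B:*/17}
  job_A: interval 12, next fire after T=282 is 288
  job_B: interval 17, next fire after T=282 is 289
Earliest fire time = 288 (job job_A)

Answer: 288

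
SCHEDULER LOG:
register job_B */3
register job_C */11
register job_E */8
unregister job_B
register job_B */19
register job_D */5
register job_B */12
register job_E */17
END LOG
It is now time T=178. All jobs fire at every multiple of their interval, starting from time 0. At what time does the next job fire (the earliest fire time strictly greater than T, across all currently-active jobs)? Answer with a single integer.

Answer: 180

Derivation:
Op 1: register job_B */3 -> active={job_B:*/3}
Op 2: register job_C */11 -> active={job_B:*/3, job_C:*/11}
Op 3: register job_E */8 -> active={job_B:*/3, job_C:*/11, job_E:*/8}
Op 4: unregister job_B -> active={job_C:*/11, job_E:*/8}
Op 5: register job_B */19 -> active={job_B:*/19, job_C:*/11, job_E:*/8}
Op 6: register job_D */5 -> active={job_B:*/19, job_C:*/11, job_D:*/5, job_E:*/8}
Op 7: register job_B */12 -> active={job_B:*/12, job_C:*/11, job_D:*/5, job_E:*/8}
Op 8: register job_E */17 -> active={job_B:*/12, job_C:*/11, job_D:*/5, job_E:*/17}
  job_B: interval 12, next fire after T=178 is 180
  job_C: interval 11, next fire after T=178 is 187
  job_D: interval 5, next fire after T=178 is 180
  job_E: interval 17, next fire after T=178 is 187
Earliest fire time = 180 (job job_B)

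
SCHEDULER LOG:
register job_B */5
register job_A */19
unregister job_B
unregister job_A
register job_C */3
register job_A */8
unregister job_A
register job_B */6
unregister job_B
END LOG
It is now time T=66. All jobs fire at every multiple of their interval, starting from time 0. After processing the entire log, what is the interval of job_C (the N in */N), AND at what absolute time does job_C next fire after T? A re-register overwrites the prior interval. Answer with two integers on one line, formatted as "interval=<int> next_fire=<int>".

Op 1: register job_B */5 -> active={job_B:*/5}
Op 2: register job_A */19 -> active={job_A:*/19, job_B:*/5}
Op 3: unregister job_B -> active={job_A:*/19}
Op 4: unregister job_A -> active={}
Op 5: register job_C */3 -> active={job_C:*/3}
Op 6: register job_A */8 -> active={job_A:*/8, job_C:*/3}
Op 7: unregister job_A -> active={job_C:*/3}
Op 8: register job_B */6 -> active={job_B:*/6, job_C:*/3}
Op 9: unregister job_B -> active={job_C:*/3}
Final interval of job_C = 3
Next fire of job_C after T=66: (66//3+1)*3 = 69

Answer: interval=3 next_fire=69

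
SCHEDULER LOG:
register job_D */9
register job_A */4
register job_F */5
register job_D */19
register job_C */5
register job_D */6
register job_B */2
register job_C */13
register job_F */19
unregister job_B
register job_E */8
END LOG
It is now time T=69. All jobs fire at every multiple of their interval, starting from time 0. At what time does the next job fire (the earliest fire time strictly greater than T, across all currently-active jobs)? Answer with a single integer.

Op 1: register job_D */9 -> active={job_D:*/9}
Op 2: register job_A */4 -> active={job_A:*/4, job_D:*/9}
Op 3: register job_F */5 -> active={job_A:*/4, job_D:*/9, job_F:*/5}
Op 4: register job_D */19 -> active={job_A:*/4, job_D:*/19, job_F:*/5}
Op 5: register job_C */5 -> active={job_A:*/4, job_C:*/5, job_D:*/19, job_F:*/5}
Op 6: register job_D */6 -> active={job_A:*/4, job_C:*/5, job_D:*/6, job_F:*/5}
Op 7: register job_B */2 -> active={job_A:*/4, job_B:*/2, job_C:*/5, job_D:*/6, job_F:*/5}
Op 8: register job_C */13 -> active={job_A:*/4, job_B:*/2, job_C:*/13, job_D:*/6, job_F:*/5}
Op 9: register job_F */19 -> active={job_A:*/4, job_B:*/2, job_C:*/13, job_D:*/6, job_F:*/19}
Op 10: unregister job_B -> active={job_A:*/4, job_C:*/13, job_D:*/6, job_F:*/19}
Op 11: register job_E */8 -> active={job_A:*/4, job_C:*/13, job_D:*/6, job_E:*/8, job_F:*/19}
  job_A: interval 4, next fire after T=69 is 72
  job_C: interval 13, next fire after T=69 is 78
  job_D: interval 6, next fire after T=69 is 72
  job_E: interval 8, next fire after T=69 is 72
  job_F: interval 19, next fire after T=69 is 76
Earliest fire time = 72 (job job_A)

Answer: 72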